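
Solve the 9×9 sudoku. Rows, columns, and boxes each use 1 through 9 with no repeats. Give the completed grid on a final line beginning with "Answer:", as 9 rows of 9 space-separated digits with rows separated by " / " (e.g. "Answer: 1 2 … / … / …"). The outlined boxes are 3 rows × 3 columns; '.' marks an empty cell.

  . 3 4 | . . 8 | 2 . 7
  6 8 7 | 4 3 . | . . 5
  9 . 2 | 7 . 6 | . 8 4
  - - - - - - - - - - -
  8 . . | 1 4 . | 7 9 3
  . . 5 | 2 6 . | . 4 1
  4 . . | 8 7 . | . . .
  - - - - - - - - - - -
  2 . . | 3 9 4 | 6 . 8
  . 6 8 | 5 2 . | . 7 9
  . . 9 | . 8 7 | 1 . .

Step 1. [r9c8∈{2,3,5}] in col 8, 3 fits only at r9c8 ⇒ r9c8=3.
Step 2. [r6c3∈{1,3,6}] col 3 places 3 nowhere but r6c3 ⇒ r6c3=3.
Step 3. [r6c8∈{2,5,6}] r6c8 is the only open cell in col 8 admitting 2. So r6c8=2.
Step 4. [r9c1∈{5}] r9c1 is down to just 5. So r9c1=5.
Step 5. [r1c1∈{1}] only 1 remains possible at r1c1. So r1c1=1.
Step 6. [r2c6∈{1,2,9}] r2c6 is the only open cell in row 2 admitting 2. So r2c6=2.
Step 7. [r7c2∈{1,7}] r7c2 is the only open cell in row 7 admitting 7. So r7c2=7.
Step 8. [r5c2∈{9}] r5c2 is down to just 9. So r5c2=9.
Step 9. [r3c5∈{1,5}] 1 has one home in row 3: r3c5. So r3c5=1.
Step 10. [r6c7∈{5}] r6c7 is down to just 5, so r6c7=5.
Step 11. [r9c2∈{4}] r9c2 is down to just 4 ⇒ r9c2=4.
Step 12. [r1c8∈{6}] only 6 remains possible at r1c8. So r1c8=6.
Step 13. [r6c2∈{1}] nothing but 1 survives at r6c2. So r6c2=1.
Step 14. [r5c1∈{7}] only 7 remains possible at r5c1 ⇒ r5c1=7.
Step 15. [r3c2∈{5}] r3c2 is down to just 5. So r3c2=5.
Step 16. [r7c8∈{5}] r7c8 has the single candidate 5 ⇒ r7c8=5.
Step 17. [r6c9∈{6}] r6c9 has the single candidate 6 ⇒ r6c9=6.
Step 18. [r1c4∈{9}] nothing but 9 survives at r1c4, so r1c4=9.
Step 19. [r4c6∈{5}] nothing but 5 survives at r4c6, so r4c6=5.
Step 20. [r7c3∈{1}] r7c3's peers cover all but 1. So r7c3=1.
Step 21. [r2c7∈{9}] r2c7 is down to just 9, so r2c7=9.
Step 22. [r3c7∈{3}] r3c7 is down to just 3 ⇒ r3c7=3.
Step 23. [r9c9∈{2}] only 2 remains possible at r9c9. So r9c9=2.
Step 24. [r4c2∈{2}] nothing but 2 survives at r4c2. So r4c2=2.
Step 25. [r2c8∈{1}] r2c8's peers cover all but 1 ⇒ r2c8=1.
Step 26. [r8c6∈{1}] nothing but 1 survives at r8c6. So r8c6=1.
Step 27. [r8c7∈{4}] r8c7 is down to just 4 ⇒ r8c7=4.
Step 28. [r8c1∈{3}] r8c1 is down to just 3, so r8c1=3.
Step 29. [r1c5∈{5}] nothing but 5 survives at r1c5, so r1c5=5.
Step 30. [r9c4∈{6}] r9c4 has the single candidate 6, so r9c4=6.
Step 31. [r4c3∈{6}] r4c3's peers cover all but 6. So r4c3=6.
Step 32. [r5c6∈{3}] r5c6 has the single candidate 3, so r5c6=3.
Step 33. [r6c6∈{9}] r6c6 has the single candidate 9, so r6c6=9.
Step 34. [r5c7∈{8}] r5c7 has the single candidate 8, so r5c7=8.

Answer: 1 3 4 9 5 8 2 6 7 / 6 8 7 4 3 2 9 1 5 / 9 5 2 7 1 6 3 8 4 / 8 2 6 1 4 5 7 9 3 / 7 9 5 2 6 3 8 4 1 / 4 1 3 8 7 9 5 2 6 / 2 7 1 3 9 4 6 5 8 / 3 6 8 5 2 1 4 7 9 / 5 4 9 6 8 7 1 3 2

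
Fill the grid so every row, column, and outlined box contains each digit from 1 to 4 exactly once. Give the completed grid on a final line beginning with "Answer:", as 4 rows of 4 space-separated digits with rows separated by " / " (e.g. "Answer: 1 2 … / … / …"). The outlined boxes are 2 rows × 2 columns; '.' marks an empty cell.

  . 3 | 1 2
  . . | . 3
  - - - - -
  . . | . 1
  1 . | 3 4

Step 1. [r1c1∈{4}] only 4 remains possible at r1c1, so r1c1=4.
Step 2. [r4c2∈{2}] nothing but 2 survives at r4c2 ⇒ r4c2=2.
Step 3. [r2c1∈{2}] nothing but 2 survives at r2c1 ⇒ r2c1=2.
Step 4. [r3c1∈{3}] nothing but 3 survives at r3c1, so r3c1=3.
Step 5. [r2c2∈{1}] nothing but 1 survives at r2c2. So r2c2=1.
Step 6. [r3c2∈{4}] r3c2 has the single candidate 4, so r3c2=4.
Step 7. [r2c3∈{4}] r2c3 has the single candidate 4. So r2c3=4.
Step 8. [r3c3∈{2}] nothing but 2 survives at r3c3 ⇒ r3c3=2.

Answer: 4 3 1 2 / 2 1 4 3 / 3 4 2 1 / 1 2 3 4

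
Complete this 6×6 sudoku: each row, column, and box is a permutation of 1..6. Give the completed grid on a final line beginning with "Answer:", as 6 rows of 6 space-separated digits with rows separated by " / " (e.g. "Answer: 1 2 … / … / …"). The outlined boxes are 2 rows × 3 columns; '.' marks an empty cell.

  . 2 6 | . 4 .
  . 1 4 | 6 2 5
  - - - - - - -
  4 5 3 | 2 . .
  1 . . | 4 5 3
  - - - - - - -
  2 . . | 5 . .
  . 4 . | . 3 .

Step 1. [r6c4∈{1}] only 1 remains possible at r6c4, so r6c4=1.
Step 2. [r5c5∈{6}] r5c5's peers cover all but 6 ⇒ r5c5=6.
Step 3. [r1c1∈{3,5}] in row 1, 5 fits only at r1c1, so r1c1=5.
Step 4. [r1c6∈{1}] nothing but 1 survives at r1c6, so r1c6=1.
Step 5. [r1c4∈{3}] only 3 remains possible at r1c4. So r1c4=3.
Step 6. [r4c3∈{2}] r4c3 has the single candidate 2. So r4c3=2.
Step 7. [r4c2∈{6}] r4c2 has the single candidate 6 ⇒ r4c2=6.
Step 8. [r5c6∈{4}] r5c6 has the single candidate 4 ⇒ r5c6=4.
Step 9. [r2c1∈{3}] r2c1 has the single candidate 3, so r2c1=3.
Step 10. [r6c3∈{5}] r6c3 is down to just 5, so r6c3=5.
Step 11. [r5c2∈{3}] only 3 remains possible at r5c2 ⇒ r5c2=3.
Step 12. [r6c1∈{6}] r6c1 is down to just 6. So r6c1=6.
Step 13. [r3c6∈{6}] r3c6's peers cover all but 6. So r3c6=6.
Step 14. [r3c5∈{1}] only 1 remains possible at r3c5 ⇒ r3c5=1.
Step 15. [r5c3∈{1}] nothing but 1 survives at r5c3, so r5c3=1.
Step 16. [r6c6∈{2}] only 2 remains possible at r6c6, so r6c6=2.

Answer: 5 2 6 3 4 1 / 3 1 4 6 2 5 / 4 5 3 2 1 6 / 1 6 2 4 5 3 / 2 3 1 5 6 4 / 6 4 5 1 3 2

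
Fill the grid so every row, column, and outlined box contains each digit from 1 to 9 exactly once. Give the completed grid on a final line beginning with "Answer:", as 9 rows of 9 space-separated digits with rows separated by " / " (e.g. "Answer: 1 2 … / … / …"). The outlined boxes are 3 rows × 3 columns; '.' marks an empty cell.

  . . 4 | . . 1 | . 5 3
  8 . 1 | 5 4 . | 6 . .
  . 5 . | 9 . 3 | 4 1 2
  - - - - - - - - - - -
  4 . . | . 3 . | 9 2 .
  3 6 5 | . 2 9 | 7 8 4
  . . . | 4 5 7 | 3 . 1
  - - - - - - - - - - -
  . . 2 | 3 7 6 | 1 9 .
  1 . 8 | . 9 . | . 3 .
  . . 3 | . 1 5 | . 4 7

Step 1. [r1c4∈{2,6,7,8}] 7 has one home in col 4: r1c4. So r1c4=7.
Step 2. [r9c2∈{9}] r9c2's peers cover all but 9 ⇒ r9c2=9.
Step 3. [r3c3∈{6,7}] 6 has one home in col 3: r3c3 ⇒ r3c3=6.
Step 4. [r9c4∈{2,8}] box 8 places 8 nowhere but r9c4. So r9c4=8.
Step 5. [r8c2∈{4,7}] row 8 places 7 nowhere but r8c2 ⇒ r8c2=7.
Step 6. [r1c2∈{2}] r1c2 has the single candidate 2. So r1c2=2.
Step 7. [r8c7∈{2,5}] in col 7, 5 fits only at r8c7. So r8c7=5.
Step 8. [r4c4∈{1,6}] in col 4, 6 fits only at r4c4. So r4c4=6.
Step 9. [r1c5∈{6,8}] 6 has one home in row 1: r1c5. So r1c5=6.
Step 10. [r4c6∈{8}] r4c6 has the single candidate 8 ⇒ r4c6=8.
Step 11. [r8c4∈{2}] only 2 remains possible at r8c4, so r8c4=2.
Step 12. [r6c3∈{9}] only 9 remains possible at r6c3. So r6c3=9.
Step 13. [r7c2∈{4}] r7c2 has the single candidate 4, so r7c2=4.
Step 14. [r1c1∈{9}] r1c1 has the single candidate 9, so r1c1=9.
Step 15. [r2c6∈{2}] r2c6 has the single candidate 2 ⇒ r2c6=2.
Step 16. [r8c6∈{4}] r8c6 has the single candidate 4. So r8c6=4.
Step 17. [r4c9∈{5}] r4c9 has the single candidate 5, so r4c9=5.
Step 18. [r5c4∈{1}] r5c4's peers cover all but 1 ⇒ r5c4=1.
Step 19. [r6c2∈{8}] r6c2 has the single candidate 8. So r6c2=8.
Step 20. [r9c7∈{2}] only 2 remains possible at r9c7 ⇒ r9c7=2.
Step 21. [r4c3∈{7}] r4c3 has the single candidate 7 ⇒ r4c3=7.
Step 22. [r8c9∈{6}] nothing but 6 survives at r8c9, so r8c9=6.
Step 23. [r9c1∈{6}] r9c1 is down to just 6. So r9c1=6.
Step 24. [r2c2∈{3}] r2c2 has the single candidate 3. So r2c2=3.
Step 25. [r6c1∈{2}] r6c1 has the single candidate 2. So r6c1=2.
Step 26. [r1c7∈{8}] r1c7's peers cover all but 8. So r1c7=8.
Step 27. [r3c5∈{8}] r3c5 has the single candidate 8, so r3c5=8.
Step 28. [r6c8∈{6}] r6c8's peers cover all but 6. So r6c8=6.
Step 29. [r7c1∈{5}] r7c1 has the single candidate 5 ⇒ r7c1=5.
Step 30. [r7c9∈{8}] nothing but 8 survives at r7c9, so r7c9=8.
Step 31. [r4c2∈{1}] r4c2's peers cover all but 1, so r4c2=1.
Step 32. [r2c8∈{7}] r2c8 is down to just 7 ⇒ r2c8=7.
Step 33. [r2c9∈{9}] r2c9 has the single candidate 9. So r2c9=9.
Step 34. [r3c1∈{7}] r3c1's peers cover all but 7 ⇒ r3c1=7.

Answer: 9 2 4 7 6 1 8 5 3 / 8 3 1 5 4 2 6 7 9 / 7 5 6 9 8 3 4 1 2 / 4 1 7 6 3 8 9 2 5 / 3 6 5 1 2 9 7 8 4 / 2 8 9 4 5 7 3 6 1 / 5 4 2 3 7 6 1 9 8 / 1 7 8 2 9 4 5 3 6 / 6 9 3 8 1 5 2 4 7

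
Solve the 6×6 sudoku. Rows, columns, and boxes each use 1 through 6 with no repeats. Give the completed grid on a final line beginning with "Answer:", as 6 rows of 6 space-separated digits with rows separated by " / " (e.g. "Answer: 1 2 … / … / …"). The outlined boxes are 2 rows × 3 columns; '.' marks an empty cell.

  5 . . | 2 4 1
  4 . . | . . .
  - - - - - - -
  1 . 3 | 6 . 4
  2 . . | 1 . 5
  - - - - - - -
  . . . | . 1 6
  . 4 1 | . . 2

Step 1. [r1c3∈{6}] only 6 remains possible at r1c3 ⇒ r1c3=6.
Step 2. [r5c3∈{2,5}] col 3 places 5 nowhere but r5c3. So r5c3=5.
Step 3. [r5c1∈{3}] only 3 remains possible at r5c1 ⇒ r5c1=3.
Step 4. [r2c6∈{3}] only 3 remains possible at r2c6 ⇒ r2c6=3.
Step 5. [r6c4∈{3,5}] in col 4, 3 fits only at r6c4, so r6c4=3.
Step 6. [r2c3∈{2}] r2c3 has the single candidate 2 ⇒ r2c3=2.
Step 7. [r2c5∈{5,6}] r2c5 is the only open cell in row 2 admitting 6, so r2c5=6.
Step 8. [r3c5∈{2}] r3c5's peers cover all but 2 ⇒ r3c5=2.
Step 9. [r5c4∈{4}] r5c4 has the single candidate 4. So r5c4=4.
Step 10. [r6c1∈{6}] only 6 remains possible at r6c1 ⇒ r6c1=6.
Step 11. [r4c2∈{6}] r4c2's peers cover all but 6. So r4c2=6.
Step 12. [r3c2∈{5}] nothing but 5 survives at r3c2. So r3c2=5.
Step 13. [r4c3∈{4}] r4c3 is down to just 4. So r4c3=4.
Step 14. [r6c5∈{5}] r6c5 has the single candidate 5, so r6c5=5.
Step 15. [r2c2∈{1}] r2c2 has the single candidate 1. So r2c2=1.
Step 16. [r1c2∈{3}] nothing but 3 survives at r1c2, so r1c2=3.
Step 17. [r2c4∈{5}] nothing but 5 survives at r2c4 ⇒ r2c4=5.
Step 18. [r4c5∈{3}] r4c5 is down to just 3. So r4c5=3.
Step 19. [r5c2∈{2}] r5c2's peers cover all but 2 ⇒ r5c2=2.

Answer: 5 3 6 2 4 1 / 4 1 2 5 6 3 / 1 5 3 6 2 4 / 2 6 4 1 3 5 / 3 2 5 4 1 6 / 6 4 1 3 5 2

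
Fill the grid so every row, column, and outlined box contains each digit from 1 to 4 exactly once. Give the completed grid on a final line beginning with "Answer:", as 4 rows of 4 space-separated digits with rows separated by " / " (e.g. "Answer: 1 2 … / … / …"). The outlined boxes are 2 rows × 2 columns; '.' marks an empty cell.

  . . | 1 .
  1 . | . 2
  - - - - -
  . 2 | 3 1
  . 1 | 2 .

Step 1. [r1c4∈{3,4}] r1c4 is the only open cell in col 4 admitting 3 ⇒ r1c4=3.
Step 2. [r3c1∈{4}] r3c1's peers cover all but 4 ⇒ r3c1=4.
Step 3. [r2c2∈{3,4}] across row 2, 3 lands solely at r2c2. So r2c2=3.
Step 4. [r2c3∈{4}] r2c3 is down to just 4 ⇒ r2c3=4.
Step 5. [r1c1∈{2}] only 2 remains possible at r1c1. So r1c1=2.
Step 6. [r4c1∈{3}] r4c1 is down to just 3 ⇒ r4c1=3.
Step 7. [r4c4∈{4}] only 4 remains possible at r4c4. So r4c4=4.
Step 8. [r1c2∈{4}] r1c2's peers cover all but 4. So r1c2=4.

Answer: 2 4 1 3 / 1 3 4 2 / 4 2 3 1 / 3 1 2 4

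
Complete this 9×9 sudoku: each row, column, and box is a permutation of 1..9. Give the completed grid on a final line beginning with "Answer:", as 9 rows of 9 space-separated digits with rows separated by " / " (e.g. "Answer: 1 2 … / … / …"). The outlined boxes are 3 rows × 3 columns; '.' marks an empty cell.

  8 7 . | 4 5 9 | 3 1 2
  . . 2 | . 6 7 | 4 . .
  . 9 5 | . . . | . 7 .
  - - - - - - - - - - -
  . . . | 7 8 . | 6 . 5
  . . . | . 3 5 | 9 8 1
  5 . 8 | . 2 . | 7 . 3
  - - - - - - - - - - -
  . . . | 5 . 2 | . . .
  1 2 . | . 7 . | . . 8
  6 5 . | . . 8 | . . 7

Step 1. [r7c9∈{4,6,9}] in col 9, 4 fits only at r7c9 ⇒ r7c9=4.
Step 2. [r4c3∈{1,3,4,9}] 1 has one home in col 3: r4c3. So r4c3=1.
Step 3. [r4c6∈{4}] r4c6 has the single candidate 4 ⇒ r4c6=4.
Step 4. [r3c5∈{1}] nothing but 1 survives at r3c5 ⇒ r3c5=1.
Step 5. [r7c5∈{9}] r7c5 has the single candidate 9 ⇒ r7c5=9.
Step 6. [r5c4∈{6}] nothing but 6 survives at r5c4. So r5c4=6.
Step 7. [r8c4∈{3}] r8c4's peers cover all but 3. So r8c4=3.
Step 8. [r2c1∈{3}] r2c1 has the single candidate 3, so r2c1=3.
Step 9. [r5c2∈{4}] r5c2's peers cover all but 4, so r5c2=4.
Step 10. [r2c8∈{5,9}] across row 2, 5 lands solely at r2c8. So r2c8=5.
Step 11. [r7c8∈{3,6}] across row 7, 6 lands solely at r7c8, so r7c8=6.
Step 12. [r9c8∈{2,3,9}] across col 8, 3 lands solely at r9c8, so r9c8=3.
Step 13. [r5c1∈{2,7}] r5c1 is the only open cell in row 5 admitting 2 ⇒ r5c1=2.
Step 14. [r7c3∈{3,7}] r7c3 is the only open cell in col 3 admitting 3. So r7c3=3.
Step 15. [r8c3∈{4,9}] in row 8, 4 fits only at r8c3, so r8c3=4.
Step 16. [r9c4∈{1}] r9c4 has the single candidate 1 ⇒ r9c4=1.
Step 17. [r3c7∈{8}] only 8 remains possible at r3c7 ⇒ r3c7=8.
Step 18. [r3c6∈{3}] r3c6 is down to just 3, so r3c6=3.
Step 19. [r4c2∈{3}] r4c2 has the single candidate 3. So r4c2=3.
Step 20. [r2c4∈{8}] r2c4 is down to just 8 ⇒ r2c4=8.
Step 21. [r8c8∈{9}] nothing but 9 survives at r8c8, so r8c8=9.
Step 22. [r3c1∈{4}] r3c1's peers cover all but 4, so r3c1=4.
Step 23. [r6c4∈{9}] r6c4 is down to just 9. So r6c4=9.
Step 24. [r9c5∈{4}] r9c5's peers cover all but 4 ⇒ r9c5=4.
Step 25. [r3c9∈{6}] r3c9's peers cover all but 6 ⇒ r3c9=6.
Step 26. [r6c6∈{1}] r6c6 has the single candidate 1, so r6c6=1.
Step 27. [r6c2∈{6}] r6c2 is down to just 6, so r6c2=6.
Step 28. [r9c3∈{9}] r9c3's peers cover all but 9, so r9c3=9.
Step 29. [r2c9∈{9}] r2c9's peers cover all but 9, so r2c9=9.
Step 30. [r9c7∈{2}] nothing but 2 survives at r9c7. So r9c7=2.
Step 31. [r1c3∈{6}] r1c3 has the single candidate 6, so r1c3=6.
Step 32. [r6c8∈{4}] only 4 remains possible at r6c8 ⇒ r6c8=4.
Step 33. [r8c7∈{5}] r8c7 is down to just 5. So r8c7=5.
Step 34. [r2c2∈{1}] only 1 remains possible at r2c2 ⇒ r2c2=1.
Step 35. [r7c1∈{7}] nothing but 7 survives at r7c1 ⇒ r7c1=7.
Step 36. [r3c4∈{2}] only 2 remains possible at r3c4 ⇒ r3c4=2.
Step 37. [r8c6∈{6}] r8c6 is down to just 6, so r8c6=6.
Step 38. [r5c3∈{7}] nothing but 7 survives at r5c3 ⇒ r5c3=7.
Step 39. [r4c1∈{9}] nothing but 9 survives at r4c1 ⇒ r4c1=9.
Step 40. [r7c2∈{8}] nothing but 8 survives at r7c2, so r7c2=8.
Step 41. [r4c8∈{2}] r4c8 is down to just 2. So r4c8=2.
Step 42. [r7c7∈{1}] r7c7 is down to just 1, so r7c7=1.

Answer: 8 7 6 4 5 9 3 1 2 / 3 1 2 8 6 7 4 5 9 / 4 9 5 2 1 3 8 7 6 / 9 3 1 7 8 4 6 2 5 / 2 4 7 6 3 5 9 8 1 / 5 6 8 9 2 1 7 4 3 / 7 8 3 5 9 2 1 6 4 / 1 2 4 3 7 6 5 9 8 / 6 5 9 1 4 8 2 3 7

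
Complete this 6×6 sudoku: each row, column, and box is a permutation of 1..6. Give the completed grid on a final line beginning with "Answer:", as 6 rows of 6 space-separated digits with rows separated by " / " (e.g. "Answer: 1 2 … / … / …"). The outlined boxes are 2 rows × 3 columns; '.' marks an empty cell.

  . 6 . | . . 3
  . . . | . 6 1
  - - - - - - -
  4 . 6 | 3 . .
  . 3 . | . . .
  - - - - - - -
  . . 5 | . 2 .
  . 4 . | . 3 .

Step 1. [r5c2∈{1}] r5c2 has the single candidate 1, so r5c2=1.
Step 2. [r6c3∈{2}] only 2 remains possible at r6c3. So r6c3=2.
Step 3. [r4c3∈{1}] only 1 remains possible at r4c3, so r4c3=1.
Step 4. [r6c1∈{6}] r6c1's peers cover all but 6 ⇒ r6c1=6.
Step 5. [r1c3∈{4}] r1c3's peers cover all but 4. So r1c3=4.
Step 6. [r1c5∈{5}] r1c5 has the single candidate 5 ⇒ r1c5=5.
Step 7. [r1c4∈{2}] only 2 remains possible at r1c4. So r1c4=2.
Step 8. [r6c6∈{5}] r6c6 is down to just 5 ⇒ r6c6=5.
Step 9. [r4c4∈{4,5,6}] r4c4 is the only open cell in col 4 admitting 5 ⇒ r4c4=5.
Step 10. [r2c1∈{2,3,5}] col 1 places 5 nowhere but r2c1, so r2c1=5.
Step 11. [r4c6∈{2,4,6}] 6 has one home in row 4: r4c6, so r4c6=6.
Step 12. [r2c4∈{4}] r2c4 is down to just 4 ⇒ r2c4=4.
Step 13. [r3c6∈{2}] r3c6's peers cover all but 2, so r3c6=2.
Step 14. [r3c2∈{5}] nothing but 5 survives at r3c2 ⇒ r3c2=5.
Step 15. [r3c5∈{1}] r3c5 has the single candidate 1. So r3c5=1.
Step 16. [r4c1∈{2}] only 2 remains possible at r4c1, so r4c1=2.
Step 17. [r2c2∈{2}] r2c2 is down to just 2. So r2c2=2.
Step 18. [r5c4∈{6}] r5c4 has the single candidate 6 ⇒ r5c4=6.
Step 19. [r1c1∈{1}] only 1 remains possible at r1c1, so r1c1=1.
Step 20. [r6c4∈{1}] r6c4 has the single candidate 1. So r6c4=1.
Step 21. [r2c3∈{3}] only 3 remains possible at r2c3, so r2c3=3.
Step 22. [r5c1∈{3}] nothing but 3 survives at r5c1. So r5c1=3.
Step 23. [r4c5∈{4}] r4c5 has the single candidate 4 ⇒ r4c5=4.
Step 24. [r5c6∈{4}] r5c6 is down to just 4. So r5c6=4.

Answer: 1 6 4 2 5 3 / 5 2 3 4 6 1 / 4 5 6 3 1 2 / 2 3 1 5 4 6 / 3 1 5 6 2 4 / 6 4 2 1 3 5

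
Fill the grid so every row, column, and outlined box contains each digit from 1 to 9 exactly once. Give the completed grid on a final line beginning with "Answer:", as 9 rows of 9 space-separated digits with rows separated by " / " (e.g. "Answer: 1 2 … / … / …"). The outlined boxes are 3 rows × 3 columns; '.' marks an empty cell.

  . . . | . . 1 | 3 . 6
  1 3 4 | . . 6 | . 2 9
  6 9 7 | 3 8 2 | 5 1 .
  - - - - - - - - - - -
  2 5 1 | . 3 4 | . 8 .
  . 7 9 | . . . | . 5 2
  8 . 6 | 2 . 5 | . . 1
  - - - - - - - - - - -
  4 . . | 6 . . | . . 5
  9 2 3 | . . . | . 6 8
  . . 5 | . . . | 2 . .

Step 1. [r8c6∈{7}] only 7 remains possible at r8c6. So r8c6=7.
Step 2. [r4c9∈{7}] r4c9 has the single candidate 7 ⇒ r4c9=7.
Step 3. [r5c7∈{4,6}] r5c7 is the only open cell in row 5 admitting 4 ⇒ r5c7=4.
Step 4. [r7c3∈{8}] nothing but 8 survives at r7c3, so r7c3=8.
Step 5. [r6c7∈{9}] r6c7 has the single candidate 9. So r6c7=9.
Step 6. [r9c9∈{3,4}] across col 9, 3 lands solely at r9c9. So r9c9=3.
Step 7. [r9c8∈{4,7,9}] 4 has one home in box 9: r9c8. So r9c8=4.
Step 8. [r1c8∈{7}] nothing but 7 survives at r1c8. So r1c8=7.
Step 9. [r8c7∈{1}] nothing but 1 survives at r8c7, so r8c7=1.
Step 10. [r7c2∈{1}] r7c2's peers cover all but 1. So r7c2=1.
Step 11. [r5c6∈{8}] r5c6's peers cover all but 8. So r5c6=8.
Step 12. [r9c6∈{9}] r9c6 has the single candidate 9. So r9c6=9.
Step 13. [r1c5∈{4,5,9}] across col 5, 9 lands solely at r1c5, so r1c5=9.
Step 14. [r5c4∈{1}] r5c4 is down to just 1, so r5c4=1.
Step 15. [r1c4∈{4,5}] 4 has one home in row 1: r1c4, so r1c4=4.
Step 16. [r2c4∈{5,7}] across col 4, 7 lands solely at r2c4 ⇒ r2c4=7.
Step 17. [r8c5∈{4,5}] r8c5 is the only open cell in row 8 admitting 4 ⇒ r8c5=4.
Step 18. [r7c7∈{7}] r7c7 is down to just 7. So r7c7=7.
Step 19. [r8c4∈{5}] r8c4 is down to just 5 ⇒ r8c4=5.
Step 20. [r2c7∈{8}] r2c7's peers cover all but 8. So r2c7=8.
Step 21. [r7c5∈{2}] nothing but 2 survives at r7c5. So r7c5=2.
Step 22. [r6c8∈{3}] r6c8 has the single candidate 3 ⇒ r6c8=3.
Step 23. [r1c1∈{5}] r1c1 has the single candidate 5, so r1c1=5.
Step 24. [r9c5∈{1}] nothing but 1 survives at r9c5. So r9c5=1.
Step 25. [r9c2∈{6}] nothing but 6 survives at r9c2. So r9c2=6.
Step 26. [r9c4∈{8}] nothing but 8 survives at r9c4. So r9c4=8.
Step 27. [r6c5∈{7}] nothing but 7 survives at r6c5. So r6c5=7.
Step 28. [r1c2∈{8}] nothing but 8 survives at r1c2. So r1c2=8.
Step 29. [r2c5∈{5}] nothing but 5 survives at r2c5, so r2c5=5.
Step 30. [r4c7∈{6}] r4c7 is down to just 6 ⇒ r4c7=6.
Step 31. [r7c6∈{3}] only 3 remains possible at r7c6 ⇒ r7c6=3.
Step 32. [r3c9∈{4}] r3c9 is down to just 4 ⇒ r3c9=4.
Step 33. [r5c5∈{6}] r5c5 has the single candidate 6. So r5c5=6.
Step 34. [r1c3∈{2}] only 2 remains possible at r1c3. So r1c3=2.
Step 35. [r4c4∈{9}] r4c4 is down to just 9 ⇒ r4c4=9.
Step 36. [r9c1∈{7}] r9c1's peers cover all but 7, so r9c1=7.
Step 37. [r7c8∈{9}] r7c8's peers cover all but 9, so r7c8=9.
Step 38. [r5c1∈{3}] nothing but 3 survives at r5c1. So r5c1=3.
Step 39. [r6c2∈{4}] nothing but 4 survives at r6c2 ⇒ r6c2=4.

Answer: 5 8 2 4 9 1 3 7 6 / 1 3 4 7 5 6 8 2 9 / 6 9 7 3 8 2 5 1 4 / 2 5 1 9 3 4 6 8 7 / 3 7 9 1 6 8 4 5 2 / 8 4 6 2 7 5 9 3 1 / 4 1 8 6 2 3 7 9 5 / 9 2 3 5 4 7 1 6 8 / 7 6 5 8 1 9 2 4 3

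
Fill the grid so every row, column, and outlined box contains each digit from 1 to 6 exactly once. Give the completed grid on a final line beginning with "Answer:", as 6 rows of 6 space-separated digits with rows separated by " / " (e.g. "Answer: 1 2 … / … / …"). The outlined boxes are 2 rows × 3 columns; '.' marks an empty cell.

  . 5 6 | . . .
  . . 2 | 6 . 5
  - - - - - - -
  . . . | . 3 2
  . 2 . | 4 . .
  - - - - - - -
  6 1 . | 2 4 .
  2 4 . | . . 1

Step 1. [r5c3∈{3,5}] 5 has one home in row 5: r5c3, so r5c3=5.
Step 2. [r2c1∈{1,3,4}] 4 has one home in row 2: r2c1, so r2c1=4.
Step 3. [r1c1∈{1,3}] 1 has one home in box 1: r1c1, so r1c1=1.
Step 4. [r3c4∈{1,5}] r3c4 is the only open cell in col 4 admitting 1, so r3c4=1.
Step 5. [r4c5∈{5,6}] in box 4, 5 fits only at r4c5, so r4c5=5.
Step 6. [r6c3∈{3}] nothing but 3 survives at r6c3, so r6c3=3.
Step 7. [r1c6∈{3,4}] row 1 places 4 nowhere but r1c6 ⇒ r1c6=4.
Step 8. [r4c3∈{1}] r4c3 is down to just 1. So r4c3=1.
Step 9. [r5c6∈{3}] only 3 remains possible at r5c6. So r5c6=3.
Step 10. [r4c1∈{3}] only 3 remains possible at r4c1 ⇒ r4c1=3.
Step 11. [r6c4∈{5}] only 5 remains possible at r6c4. So r6c4=5.
Step 12. [r2c5∈{1}] r2c5's peers cover all but 1. So r2c5=1.
Step 13. [r3c2∈{6}] only 6 remains possible at r3c2, so r3c2=6.
Step 14. [r2c2∈{3}] only 3 remains possible at r2c2. So r2c2=3.
Step 15. [r1c4∈{3}] r1c4 is down to just 3. So r1c4=3.
Step 16. [r6c5∈{6}] nothing but 6 survives at r6c5 ⇒ r6c5=6.
Step 17. [r3c1∈{5}] r3c1 has the single candidate 5 ⇒ r3c1=5.
Step 18. [r1c5∈{2}] r1c5 has the single candidate 2 ⇒ r1c5=2.
Step 19. [r3c3∈{4}] r3c3 is down to just 4 ⇒ r3c3=4.
Step 20. [r4c6∈{6}] r4c6 has the single candidate 6. So r4c6=6.

Answer: 1 5 6 3 2 4 / 4 3 2 6 1 5 / 5 6 4 1 3 2 / 3 2 1 4 5 6 / 6 1 5 2 4 3 / 2 4 3 5 6 1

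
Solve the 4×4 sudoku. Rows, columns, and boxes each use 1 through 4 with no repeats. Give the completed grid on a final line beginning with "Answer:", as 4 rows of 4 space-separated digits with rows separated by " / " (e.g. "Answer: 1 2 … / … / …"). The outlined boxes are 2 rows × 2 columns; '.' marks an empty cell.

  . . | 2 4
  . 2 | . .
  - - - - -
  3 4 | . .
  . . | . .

Step 1. [r4c2∈{1}] r4c2 has the single candidate 1. So r4c2=1.
Step 2. [r3c3∈{1}] r3c3 has the single candidate 1, so r3c3=1.
Step 3. [r2c3∈{3}] r2c3 has the single candidate 3. So r2c3=3.
Step 4. [r2c1∈{1,4}] in row 2, 4 fits only at r2c1. So r2c1=4.
Step 5. [r3c4∈{2}] r3c4 has the single candidate 2 ⇒ r3c4=2.
Step 6. [r2c4∈{1}] only 1 remains possible at r2c4, so r2c4=1.
Step 7. [r1c1∈{1}] r1c1 has the single candidate 1. So r1c1=1.
Step 8. [r4c4∈{3}] only 3 remains possible at r4c4 ⇒ r4c4=3.
Step 9. [r1c2∈{3}] only 3 remains possible at r1c2. So r1c2=3.
Step 10. [r4c1∈{2}] only 2 remains possible at r4c1. So r4c1=2.
Step 11. [r4c3∈{4}] nothing but 4 survives at r4c3, so r4c3=4.

Answer: 1 3 2 4 / 4 2 3 1 / 3 4 1 2 / 2 1 4 3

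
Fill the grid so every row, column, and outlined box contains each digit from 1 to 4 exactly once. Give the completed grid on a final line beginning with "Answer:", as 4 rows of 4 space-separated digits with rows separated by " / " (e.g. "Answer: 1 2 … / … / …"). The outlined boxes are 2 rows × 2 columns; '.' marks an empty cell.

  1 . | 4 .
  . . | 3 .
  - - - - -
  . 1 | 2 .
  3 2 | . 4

Step 1. [r2c1∈{2,4}] in col 1, 2 fits only at r2c1 ⇒ r2c1=2.
Step 2. [r4c3∈{1}] r4c3 is down to just 1. So r4c3=1.
Step 3. [r2c2∈{4}] nothing but 4 survives at r2c2, so r2c2=4.
Step 4. [r2c4∈{1}] r2c4's peers cover all but 1, so r2c4=1.
Step 5. [r1c4∈{2}] r1c4's peers cover all but 2. So r1c4=2.
Step 6. [r1c2∈{3}] only 3 remains possible at r1c2, so r1c2=3.
Step 7. [r3c1∈{4}] r3c1 has the single candidate 4, so r3c1=4.
Step 8. [r3c4∈{3}] r3c4 has the single candidate 3. So r3c4=3.

Answer: 1 3 4 2 / 2 4 3 1 / 4 1 2 3 / 3 2 1 4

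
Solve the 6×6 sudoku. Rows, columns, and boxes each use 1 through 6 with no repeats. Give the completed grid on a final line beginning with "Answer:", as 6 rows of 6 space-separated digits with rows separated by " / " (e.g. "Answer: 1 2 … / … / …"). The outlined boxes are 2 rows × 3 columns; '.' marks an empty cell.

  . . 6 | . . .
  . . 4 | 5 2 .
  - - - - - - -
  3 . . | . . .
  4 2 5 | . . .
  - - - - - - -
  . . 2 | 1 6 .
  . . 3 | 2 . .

Step 1. [r5c6∈{3,4,5}] across row 5, 3 lands solely at r5c6. So r5c6=3.
Step 2. [r2c1∈{1}] only 1 remains possible at r2c1 ⇒ r2c1=1.
Step 3. [r3c2∈{1,6}] box 3 places 6 nowhere but r3c2 ⇒ r3c2=6.
Step 4. [r5c1∈{5}] only 5 remains possible at r5c1. So r5c1=5.
Step 5. [r3c6∈{1,2,4,5}] across row 3, 2 lands solely at r3c6. So r3c6=2.
Step 6. [r3c5∈{1,4,5}] row 3 places 5 nowhere but r3c5 ⇒ r3c5=5.
Step 7. [r6c5∈{4}] r6c5 has the single candidate 4. So r6c5=4.
Step 8. [r1c6∈{1,4}] r1c6 is the only open cell in col 6 admitting 4 ⇒ r1c6=4.
Step 9. [r1c4∈{3}] r1c4 has the single candidate 3 ⇒ r1c4=3.
Step 10. [r4c6∈{1,6}] col 6 places 1 nowhere but r4c6 ⇒ r4c6=1.
Step 11. [r3c4∈{4}] r3c4 is down to just 4, so r3c4=4.
Step 12. [r2c6∈{6}] only 6 remains possible at r2c6 ⇒ r2c6=6.
Step 13. [r4c5∈{3}] nothing but 3 survives at r4c5 ⇒ r4c5=3.
Step 14. [r1c1∈{2}] r1c1 has the single candidate 2 ⇒ r1c1=2.
Step 15. [r6c1∈{6}] r6c1 is down to just 6 ⇒ r6c1=6.
Step 16. [r1c2∈{5}] r1c2 has the single candidate 5 ⇒ r1c2=5.
Step 17. [r2c2∈{3}] nothing but 3 survives at r2c2. So r2c2=3.
Step 18. [r5c2∈{4}] r5c2's peers cover all but 4, so r5c2=4.
Step 19. [r6c6∈{5}] r6c6's peers cover all but 5. So r6c6=5.
Step 20. [r6c2∈{1}] nothing but 1 survives at r6c2. So r6c2=1.
Step 21. [r1c5∈{1}] r1c5 is down to just 1 ⇒ r1c5=1.
Step 22. [r4c4∈{6}] r4c4 has the single candidate 6, so r4c4=6.
Step 23. [r3c3∈{1}] r3c3 is down to just 1, so r3c3=1.

Answer: 2 5 6 3 1 4 / 1 3 4 5 2 6 / 3 6 1 4 5 2 / 4 2 5 6 3 1 / 5 4 2 1 6 3 / 6 1 3 2 4 5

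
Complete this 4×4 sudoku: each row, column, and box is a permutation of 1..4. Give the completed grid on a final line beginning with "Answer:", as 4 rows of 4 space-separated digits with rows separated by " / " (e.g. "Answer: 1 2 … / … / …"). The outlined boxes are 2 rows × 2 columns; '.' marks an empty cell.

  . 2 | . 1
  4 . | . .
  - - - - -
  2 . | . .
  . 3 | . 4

Step 1. [r4c1∈{1}] nothing but 1 survives at r4c1. So r4c1=1.
Step 2. [r3c4∈{3}] r3c4 is down to just 3, so r3c4=3.
Step 3. [r2c3∈{2,3}] in row 2, 3 fits only at r2c3, so r2c3=3.
Step 4. [r3c3∈{1}] r3c3's peers cover all but 1. So r3c3=1.
Step 5. [r1c1∈{3}] nothing but 3 survives at r1c1. So r1c1=3.
Step 6. [r1c3∈{4}] only 4 remains possible at r1c3. So r1c3=4.
Step 7. [r2c2∈{1}] r2c2 is down to just 1 ⇒ r2c2=1.
Step 8. [r4c3∈{2}] only 2 remains possible at r4c3, so r4c3=2.
Step 9. [r2c4∈{2}] r2c4 has the single candidate 2 ⇒ r2c4=2.
Step 10. [r3c2∈{4}] r3c2 is down to just 4, so r3c2=4.

Answer: 3 2 4 1 / 4 1 3 2 / 2 4 1 3 / 1 3 2 4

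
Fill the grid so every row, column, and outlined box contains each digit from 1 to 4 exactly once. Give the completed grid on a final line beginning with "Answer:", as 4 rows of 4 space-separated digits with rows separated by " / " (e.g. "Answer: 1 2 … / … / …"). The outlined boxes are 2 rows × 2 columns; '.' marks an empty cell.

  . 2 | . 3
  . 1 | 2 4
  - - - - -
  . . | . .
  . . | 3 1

Step 1. [r3c1∈{1,2,3,4}] 1 has one home in row 3: r3c1. So r3c1=1.
Step 2. [r4c2∈{4}] r4c2 has the single candidate 4 ⇒ r4c2=4.
Step 3. [r3c2∈{3}] r3c2 has the single candidate 3. So r3c2=3.
Step 4. [r2c1∈{3}] nothing but 3 survives at r2c1. So r2c1=3.
Step 5. [r1c1∈{4}] nothing but 4 survives at r1c1. So r1c1=4.
Step 6. [r4c1∈{2}] r4c1 is down to just 2 ⇒ r4c1=2.
Step 7. [r1c3∈{1}] r1c3 has the single candidate 1. So r1c3=1.
Step 8. [r3c3∈{4}] r3c3 has the single candidate 4 ⇒ r3c3=4.
Step 9. [r3c4∈{2}] only 2 remains possible at r3c4 ⇒ r3c4=2.

Answer: 4 2 1 3 / 3 1 2 4 / 1 3 4 2 / 2 4 3 1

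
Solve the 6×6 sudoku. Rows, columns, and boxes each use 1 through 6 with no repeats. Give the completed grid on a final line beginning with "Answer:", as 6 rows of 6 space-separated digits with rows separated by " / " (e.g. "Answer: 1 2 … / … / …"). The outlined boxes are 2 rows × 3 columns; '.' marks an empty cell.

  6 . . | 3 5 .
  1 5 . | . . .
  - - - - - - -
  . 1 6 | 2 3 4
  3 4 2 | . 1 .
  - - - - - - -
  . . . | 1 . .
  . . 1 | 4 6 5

Step 1. [r5c5∈{2}] r5c5's peers cover all but 2. So r5c5=2.
Step 2. [r6c2∈{2,3}] r6c2 is the only open cell in row 6 admitting 3. So r6c2=3.
Step 3. [r5c3∈{4,5}] across col 3, 5 lands solely at r5c3 ⇒ r5c3=5.
Step 4. [r4c6∈{6}] r4c6's peers cover all but 6, so r4c6=6.
Step 5. [r1c3∈{4}] r1c3 is down to just 4, so r1c3=4.
Step 6. [r1c2∈{2}] r1c2 has the single candidate 2, so r1c2=2.
Step 7. [r2c4∈{6}] only 6 remains possible at r2c4 ⇒ r2c4=6.
Step 8. [r3c1∈{5}] r3c1 has the single candidate 5. So r3c1=5.
Step 9. [r2c5∈{4}] r2c5 has the single candidate 4. So r2c5=4.
Step 10. [r5c6∈{3}] r5c6 is down to just 3. So r5c6=3.
Step 11. [r1c6∈{1}] r1c6 is down to just 1, so r1c6=1.
Step 12. [r4c4∈{5}] r4c4 is down to just 5 ⇒ r4c4=5.
Step 13. [r5c2∈{6}] only 6 remains possible at r5c2 ⇒ r5c2=6.
Step 14. [r2c6∈{2}] r2c6 has the single candidate 2 ⇒ r2c6=2.
Step 15. [r5c1∈{4}] only 4 remains possible at r5c1, so r5c1=4.
Step 16. [r6c1∈{2}] r6c1 is down to just 2. So r6c1=2.
Step 17. [r2c3∈{3}] r2c3's peers cover all but 3, so r2c3=3.

Answer: 6 2 4 3 5 1 / 1 5 3 6 4 2 / 5 1 6 2 3 4 / 3 4 2 5 1 6 / 4 6 5 1 2 3 / 2 3 1 4 6 5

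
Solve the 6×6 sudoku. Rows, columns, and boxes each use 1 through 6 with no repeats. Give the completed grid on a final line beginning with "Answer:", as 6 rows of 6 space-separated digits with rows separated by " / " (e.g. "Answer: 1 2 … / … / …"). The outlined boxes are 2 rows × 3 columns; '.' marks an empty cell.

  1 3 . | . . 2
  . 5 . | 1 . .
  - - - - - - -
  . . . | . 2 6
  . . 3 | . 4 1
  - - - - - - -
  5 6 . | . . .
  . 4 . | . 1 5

Step 1. [r6c3∈{2}] nothing but 2 survives at r6c3 ⇒ r6c3=2.
Step 2. [r5c5∈{3}] only 3 remains possible at r5c5, so r5c5=3.
Step 3. [r2c5∈{6}] nothing but 6 survives at r2c5 ⇒ r2c5=6.
Step 4. [r2c3∈{4}] r2c3 has the single candidate 4. So r2c3=4.
Step 5. [r1c4∈{4,5}] row 1 places 4 nowhere but r1c4. So r1c4=4.
Step 6. [r3c3∈{1,5}] col 3 places 5 nowhere but r3c3. So r3c3=5.
Step 7. [r2c1∈{2}] r2c1 is down to just 2 ⇒ r2c1=2.
Step 8. [r3c2∈{1}] nothing but 1 survives at r3c2 ⇒ r3c2=1.
Step 9. [r4c1∈{6}] r4c1 is down to just 6, so r4c1=6.
Step 10. [r6c4∈{6}] r6c4 has the single candidate 6, so r6c4=6.
Step 11. [r2c6∈{3}] nothing but 3 survives at r2c6. So r2c6=3.
Step 12. [r3c1∈{4}] r3c1 has the single candidate 4, so r3c1=4.
Step 13. [r4c4∈{5}] nothing but 5 survives at r4c4 ⇒ r4c4=5.
Step 14. [r4c2∈{2}] r4c2 is down to just 2 ⇒ r4c2=2.
Step 15. [r1c3∈{6}] r1c3 has the single candidate 6 ⇒ r1c3=6.
Step 16. [r5c3∈{1}] only 1 remains possible at r5c3 ⇒ r5c3=1.
Step 17. [r6c1∈{3}] r6c1 has the single candidate 3, so r6c1=3.
Step 18. [r5c6∈{4}] r5c6 has the single candidate 4, so r5c6=4.
Step 19. [r5c4∈{2}] r5c4 has the single candidate 2 ⇒ r5c4=2.
Step 20. [r3c4∈{3}] nothing but 3 survives at r3c4. So r3c4=3.
Step 21. [r1c5∈{5}] r1c5 has the single candidate 5. So r1c5=5.

Answer: 1 3 6 4 5 2 / 2 5 4 1 6 3 / 4 1 5 3 2 6 / 6 2 3 5 4 1 / 5 6 1 2 3 4 / 3 4 2 6 1 5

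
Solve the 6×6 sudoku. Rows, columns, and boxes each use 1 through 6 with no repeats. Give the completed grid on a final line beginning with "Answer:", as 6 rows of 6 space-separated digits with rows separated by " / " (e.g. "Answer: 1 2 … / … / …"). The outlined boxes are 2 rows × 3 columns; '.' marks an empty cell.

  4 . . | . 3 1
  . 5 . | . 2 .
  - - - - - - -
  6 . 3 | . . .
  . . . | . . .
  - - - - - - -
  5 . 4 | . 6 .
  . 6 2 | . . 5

Step 1. [r4c1∈{1,2}] 2 has one home in col 1: r4c1. So r4c1=2.
Step 2. [r5c2∈{1,3}] across col 2, 3 lands solely at r5c2. So r5c2=3.
Step 3. [r5c4∈{1,2}] 1 has one home in row 5: r5c4 ⇒ r5c4=1.
Step 4. [r4c6∈{3,4,6}] across col 6, 3 lands solely at r4c6, so r4c6=3.
Step 5. [r4c4∈{4,5,6}] across row 4, 6 lands solely at r4c4, so r4c4=6.
Step 6. [r2c4∈{4}] r2c4 is down to just 4 ⇒ r2c4=4.
Step 7. [r3c6∈{2,4}] r3c6 is the only open cell in col 6 admitting 4. So r3c6=4.
Step 8. [r3c2∈{1}] only 1 remains possible at r3c2, so r3c2=1.
Step 9. [r2c3∈{1,6}] 1 has one home in col 3: r2c3, so r2c3=1.
Step 10. [r3c5∈{5}] only 5 remains possible at r3c5. So r3c5=5.
Step 11. [r4c5∈{1}] r4c5's peers cover all but 1, so r4c5=1.
Step 12. [r1c3∈{6}] nothing but 6 survives at r1c3 ⇒ r1c3=6.
Step 13. [r6c1∈{1}] r6c1's peers cover all but 1 ⇒ r6c1=1.
Step 14. [r2c6∈{6}] r2c6 has the single candidate 6. So r2c6=6.
Step 15. [r4c3∈{5}] r4c3 is down to just 5. So r4c3=5.
Step 16. [r1c2∈{2}] only 2 remains possible at r1c2, so r1c2=2.
Step 17. [r6c4∈{3}] nothing but 3 survives at r6c4, so r6c4=3.
Step 18. [r3c4∈{2}] nothing but 2 survives at r3c4 ⇒ r3c4=2.
Step 19. [r4c2∈{4}] only 4 remains possible at r4c2 ⇒ r4c2=4.
Step 20. [r1c4∈{5}] nothing but 5 survives at r1c4 ⇒ r1c4=5.
Step 21. [r2c1∈{3}] r2c1 is down to just 3, so r2c1=3.
Step 22. [r5c6∈{2}] only 2 remains possible at r5c6 ⇒ r5c6=2.
Step 23. [r6c5∈{4}] r6c5's peers cover all but 4, so r6c5=4.

Answer: 4 2 6 5 3 1 / 3 5 1 4 2 6 / 6 1 3 2 5 4 / 2 4 5 6 1 3 / 5 3 4 1 6 2 / 1 6 2 3 4 5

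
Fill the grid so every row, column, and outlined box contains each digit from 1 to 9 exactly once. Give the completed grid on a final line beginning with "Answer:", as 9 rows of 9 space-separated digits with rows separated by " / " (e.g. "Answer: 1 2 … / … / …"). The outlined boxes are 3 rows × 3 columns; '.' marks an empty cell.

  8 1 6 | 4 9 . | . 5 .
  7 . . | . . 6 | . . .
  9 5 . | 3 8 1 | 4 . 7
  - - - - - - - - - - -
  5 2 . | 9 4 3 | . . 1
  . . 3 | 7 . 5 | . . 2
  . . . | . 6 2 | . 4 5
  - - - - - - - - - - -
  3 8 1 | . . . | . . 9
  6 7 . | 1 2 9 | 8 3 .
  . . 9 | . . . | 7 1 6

Step 1. [r1c7∈{2,3}] row 1 places 2 nowhere but r1c7, so r1c7=2.
Step 2. [r9c2∈{4}] nothing but 4 survives at r9c2, so r9c2=4.
Step 3. [r5c8∈{6,8,9}] row 5 places 8 nowhere but r5c8 ⇒ r5c8=8.
Step 4. [r2c5∈{5}] only 5 remains possible at r2c5, so r2c5=5.
Step 5. [r4c7∈{6}] r4c7's peers cover all but 6, so r4c7=6.
Step 6. [r5c7∈{9}] only 9 remains possible at r5c7. So r5c7=9.
Step 7. [r4c3∈{7,8}] in row 4, 8 fits only at r4c3 ⇒ r4c3=8.
Step 8. [r2c2∈{3}] r2c2's peers cover all but 3 ⇒ r2c2=3.
Step 9. [r9c4∈{5,8}] across row 9, 5 lands solely at r9c4. So r9c4=5.
Step 10. [r5c5∈{1}] r5c5 has the single candidate 1, so r5c5=1.
Step 11. [r3c3∈{2}] r3c3 has the single candidate 2, so r3c3=2.
Step 12. [r7c5∈{7}] nothing but 7 survives at r7c5, so r7c5=7.
Step 13. [r2c3∈{4}] only 4 remains possible at r2c3, so r2c3=4.
Step 14. [r6c4∈{8}] r6c4's peers cover all but 8, so r6c4=8.
Step 15. [r5c1∈{4}] only 4 remains possible at r5c1, so r5c1=4.
Step 16. [r2c8∈{9}] r2c8 is down to just 9. So r2c8=9.
Step 17. [r6c2∈{9}] only 9 remains possible at r6c2. So r6c2=9.
Step 18. [r9c5∈{3}] r9c5 has the single candidate 3 ⇒ r9c5=3.
Step 19. [r6c3∈{7}] only 7 remains possible at r6c3, so r6c3=7.
Step 20. [r8c9∈{4}] r8c9 is down to just 4, so r8c9=4.
Step 21. [r1c9∈{3}] only 3 remains possible at r1c9 ⇒ r1c9=3.
Step 22. [r2c9∈{8}] r2c9 has the single candidate 8 ⇒ r2c9=8.
Step 23. [r1c6∈{7}] r1c6 is down to just 7 ⇒ r1c6=7.
Step 24. [r5c2∈{6}] r5c2 is down to just 6, so r5c2=6.
Step 25. [r9c1∈{2}] r9c1 has the single candidate 2 ⇒ r9c1=2.
Step 26. [r6c7∈{3}] nothing but 3 survives at r6c7 ⇒ r6c7=3.
Step 27. [r7c6∈{4}] only 4 remains possible at r7c6 ⇒ r7c6=4.
Step 28. [r7c8∈{2}] only 2 remains possible at r7c8 ⇒ r7c8=2.
Step 29. [r3c8∈{6}] nothing but 6 survives at r3c8 ⇒ r3c8=6.
Step 30. [r2c4∈{2}] r2c4's peers cover all but 2 ⇒ r2c4=2.
Step 31. [r6c1∈{1}] only 1 remains possible at r6c1 ⇒ r6c1=1.
Step 32. [r4c8∈{7}] r4c8 is down to just 7, so r4c8=7.
Step 33. [r8c3∈{5}] only 5 remains possible at r8c3. So r8c3=5.
Step 34. [r9c6∈{8}] r9c6 is down to just 8. So r9c6=8.
Step 35. [r7c7∈{5}] only 5 remains possible at r7c7 ⇒ r7c7=5.
Step 36. [r2c7∈{1}] r2c7 is down to just 1. So r2c7=1.
Step 37. [r7c4∈{6}] only 6 remains possible at r7c4, so r7c4=6.

Answer: 8 1 6 4 9 7 2 5 3 / 7 3 4 2 5 6 1 9 8 / 9 5 2 3 8 1 4 6 7 / 5 2 8 9 4 3 6 7 1 / 4 6 3 7 1 5 9 8 2 / 1 9 7 8 6 2 3 4 5 / 3 8 1 6 7 4 5 2 9 / 6 7 5 1 2 9 8 3 4 / 2 4 9 5 3 8 7 1 6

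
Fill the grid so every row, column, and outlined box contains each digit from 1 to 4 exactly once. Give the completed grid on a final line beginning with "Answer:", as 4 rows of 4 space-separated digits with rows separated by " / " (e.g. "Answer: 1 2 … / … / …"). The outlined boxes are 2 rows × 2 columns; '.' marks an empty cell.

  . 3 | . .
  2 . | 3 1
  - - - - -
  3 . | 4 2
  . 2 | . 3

Step 1. [r1c1∈{1,4}] across row 1, 1 lands solely at r1c1, so r1c1=1.
Step 2. [r4c3∈{1}] nothing but 1 survives at r4c3, so r4c3=1.
Step 3. [r1c4∈{4}] nothing but 4 survives at r1c4. So r1c4=4.
Step 4. [r1c3∈{2}] only 2 remains possible at r1c3 ⇒ r1c3=2.
Step 5. [r2c2∈{4}] r2c2's peers cover all but 4 ⇒ r2c2=4.
Step 6. [r3c2∈{1}] only 1 remains possible at r3c2 ⇒ r3c2=1.
Step 7. [r4c1∈{4}] r4c1's peers cover all but 4 ⇒ r4c1=4.

Answer: 1 3 2 4 / 2 4 3 1 / 3 1 4 2 / 4 2 1 3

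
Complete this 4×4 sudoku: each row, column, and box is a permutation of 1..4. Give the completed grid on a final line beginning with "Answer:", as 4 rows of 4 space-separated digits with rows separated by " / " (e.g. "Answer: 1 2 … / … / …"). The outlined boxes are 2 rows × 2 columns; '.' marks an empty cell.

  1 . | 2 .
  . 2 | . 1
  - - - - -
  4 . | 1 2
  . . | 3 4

Step 1. [r1c4∈{3}] only 3 remains possible at r1c4, so r1c4=3.
Step 2. [r4c1∈{2}] nothing but 2 survives at r4c1 ⇒ r4c1=2.
Step 3. [r2c1∈{3}] nothing but 3 survives at r2c1 ⇒ r2c1=3.
Step 4. [r4c2∈{1}] r4c2 has the single candidate 1. So r4c2=1.
Step 5. [r1c2∈{4}] r1c2 is down to just 4, so r1c2=4.
Step 6. [r3c2∈{3}] nothing but 3 survives at r3c2, so r3c2=3.
Step 7. [r2c3∈{4}] nothing but 4 survives at r2c3, so r2c3=4.

Answer: 1 4 2 3 / 3 2 4 1 / 4 3 1 2 / 2 1 3 4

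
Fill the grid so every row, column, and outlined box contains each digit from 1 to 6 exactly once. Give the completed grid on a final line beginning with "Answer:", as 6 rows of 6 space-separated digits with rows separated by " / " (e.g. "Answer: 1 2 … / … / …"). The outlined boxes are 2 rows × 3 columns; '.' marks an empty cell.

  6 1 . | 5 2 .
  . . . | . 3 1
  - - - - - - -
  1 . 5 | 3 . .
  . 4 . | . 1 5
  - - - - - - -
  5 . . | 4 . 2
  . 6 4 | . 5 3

Step 1. [r4c4∈{2,6}] across col 4, 2 lands solely at r4c4. So r4c4=2.
Step 2. [r3c6∈{4,6}] across col 6, 6 lands solely at r3c6. So r3c6=6.
Step 3. [r1c3∈{3}] r1c3 has the single candidate 3 ⇒ r1c3=3.
Step 4. [r2c3∈{2}] only 2 remains possible at r2c3, so r2c3=2.
Step 5. [r2c1∈{4}] r2c1's peers cover all but 4, so r2c1=4.
Step 6. [r4c3∈{6}] r4c3 is down to just 6, so r4c3=6.
Step 7. [r5c5∈{6}] r5c5's peers cover all but 6, so r5c5=6.
Step 8. [r1c6∈{4}] nothing but 4 survives at r1c6 ⇒ r1c6=4.
Step 9. [r5c3∈{1}] r5c3 is down to just 1. So r5c3=1.
Step 10. [r3c2∈{2}] r3c2 is down to just 2 ⇒ r3c2=2.
Step 11. [r4c1∈{3}] r4c1 has the single candidate 3, so r4c1=3.
Step 12. [r6c1∈{2}] r6c1 is down to just 2. So r6c1=2.
Step 13. [r2c4∈{6}] nothing but 6 survives at r2c4, so r2c4=6.
Step 14. [r2c2∈{5}] r2c2 is down to just 5 ⇒ r2c2=5.
Step 15. [r5c2∈{3}] nothing but 3 survives at r5c2, so r5c2=3.
Step 16. [r3c5∈{4}] r3c5's peers cover all but 4. So r3c5=4.
Step 17. [r6c4∈{1}] r6c4 has the single candidate 1 ⇒ r6c4=1.

Answer: 6 1 3 5 2 4 / 4 5 2 6 3 1 / 1 2 5 3 4 6 / 3 4 6 2 1 5 / 5 3 1 4 6 2 / 2 6 4 1 5 3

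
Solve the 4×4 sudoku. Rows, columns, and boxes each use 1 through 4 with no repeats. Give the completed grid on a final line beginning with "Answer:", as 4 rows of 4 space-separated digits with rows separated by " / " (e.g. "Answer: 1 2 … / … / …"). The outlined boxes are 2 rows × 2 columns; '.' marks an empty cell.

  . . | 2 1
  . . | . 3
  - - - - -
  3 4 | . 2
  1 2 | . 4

Step 1. [r1c1∈{4}] r1c1 is down to just 4. So r1c1=4.
Step 2. [r2c3∈{4}] r2c3 has the single candidate 4. So r2c3=4.
Step 3. [r3c3∈{1}] r3c3's peers cover all but 1. So r3c3=1.
Step 4. [r2c1∈{2}] r2c1's peers cover all but 2 ⇒ r2c1=2.
Step 5. [r1c2∈{3}] r1c2's peers cover all but 3. So r1c2=3.
Step 6. [r4c3∈{3}] r4c3 is down to just 3. So r4c3=3.
Step 7. [r2c2∈{1}] only 1 remains possible at r2c2. So r2c2=1.

Answer: 4 3 2 1 / 2 1 4 3 / 3 4 1 2 / 1 2 3 4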